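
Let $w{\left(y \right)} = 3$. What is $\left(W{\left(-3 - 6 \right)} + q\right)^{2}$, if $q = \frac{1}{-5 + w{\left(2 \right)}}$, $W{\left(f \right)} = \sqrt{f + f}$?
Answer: $\frac{\left(-1 + 6 i \sqrt{2}\right)^{2}}{4} \approx -17.75 - 4.2426 i$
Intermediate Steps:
$W{\left(f \right)} = \sqrt{2} \sqrt{f}$ ($W{\left(f \right)} = \sqrt{2 f} = \sqrt{2} \sqrt{f}$)
$q = - \frac{1}{2}$ ($q = \frac{1}{-5 + 3} = \frac{1}{-2} = - \frac{1}{2} \approx -0.5$)
$\left(W{\left(-3 - 6 \right)} + q\right)^{2} = \left(\sqrt{2} \sqrt{-3 - 6} - \frac{1}{2}\right)^{2} = \left(\sqrt{2} \sqrt{-9} - \frac{1}{2}\right)^{2} = \left(\sqrt{2} \cdot 3 i - \frac{1}{2}\right)^{2} = \left(3 i \sqrt{2} - \frac{1}{2}\right)^{2} = \left(- \frac{1}{2} + 3 i \sqrt{2}\right)^{2}$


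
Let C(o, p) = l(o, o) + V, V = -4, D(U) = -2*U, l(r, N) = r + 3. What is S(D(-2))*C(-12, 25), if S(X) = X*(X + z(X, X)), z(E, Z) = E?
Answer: -416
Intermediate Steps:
l(r, N) = 3 + r
C(o, p) = -1 + o (C(o, p) = (3 + o) - 4 = -1 + o)
S(X) = 2*X² (S(X) = X*(X + X) = X*(2*X) = 2*X²)
S(D(-2))*C(-12, 25) = (2*(-2*(-2))²)*(-1 - 12) = (2*4²)*(-13) = (2*16)*(-13) = 32*(-13) = -416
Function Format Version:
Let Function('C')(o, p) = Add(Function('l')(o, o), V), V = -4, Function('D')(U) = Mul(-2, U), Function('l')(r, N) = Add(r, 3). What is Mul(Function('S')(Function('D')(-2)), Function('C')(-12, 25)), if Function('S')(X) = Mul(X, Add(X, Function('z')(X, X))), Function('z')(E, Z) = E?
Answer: -416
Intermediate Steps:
Function('l')(r, N) = Add(3, r)
Function('C')(o, p) = Add(-1, o) (Function('C')(o, p) = Add(Add(3, o), -4) = Add(-1, o))
Function('S')(X) = Mul(2, Pow(X, 2)) (Function('S')(X) = Mul(X, Add(X, X)) = Mul(X, Mul(2, X)) = Mul(2, Pow(X, 2)))
Mul(Function('S')(Function('D')(-2)), Function('C')(-12, 25)) = Mul(Mul(2, Pow(Mul(-2, -2), 2)), Add(-1, -12)) = Mul(Mul(2, Pow(4, 2)), -13) = Mul(Mul(2, 16), -13) = Mul(32, -13) = -416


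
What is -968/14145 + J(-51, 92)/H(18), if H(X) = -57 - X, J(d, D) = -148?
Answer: 44908/23575 ≈ 1.9049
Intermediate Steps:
-968/14145 + J(-51, 92)/H(18) = -968/14145 - 148/(-57 - 1*18) = -968*1/14145 - 148/(-57 - 18) = -968/14145 - 148/(-75) = -968/14145 - 148*(-1/75) = -968/14145 + 148/75 = 44908/23575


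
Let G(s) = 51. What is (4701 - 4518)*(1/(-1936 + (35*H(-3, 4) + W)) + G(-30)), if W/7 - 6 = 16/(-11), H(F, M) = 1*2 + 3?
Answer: 177520980/19021 ≈ 9332.9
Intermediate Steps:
H(F, M) = 5 (H(F, M) = 2 + 3 = 5)
W = 350/11 (W = 42 + 7*(16/(-11)) = 42 + 7*(16*(-1/11)) = 42 + 7*(-16/11) = 42 - 112/11 = 350/11 ≈ 31.818)
(4701 - 4518)*(1/(-1936 + (35*H(-3, 4) + W)) + G(-30)) = (4701 - 4518)*(1/(-1936 + (35*5 + 350/11)) + 51) = 183*(1/(-1936 + (175 + 350/11)) + 51) = 183*(1/(-1936 + 2275/11) + 51) = 183*(1/(-19021/11) + 51) = 183*(-11/19021 + 51) = 183*(970060/19021) = 177520980/19021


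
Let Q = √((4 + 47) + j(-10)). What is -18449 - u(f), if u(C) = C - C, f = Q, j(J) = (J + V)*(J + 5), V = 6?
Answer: -18449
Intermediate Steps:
j(J) = (5 + J)*(6 + J) (j(J) = (J + 6)*(J + 5) = (6 + J)*(5 + J) = (5 + J)*(6 + J))
Q = √71 (Q = √((4 + 47) + (30 + (-10)² + 11*(-10))) = √(51 + (30 + 100 - 110)) = √(51 + 20) = √71 ≈ 8.4261)
f = √71 ≈ 8.4261
u(C) = 0
-18449 - u(f) = -18449 - 1*0 = -18449 + 0 = -18449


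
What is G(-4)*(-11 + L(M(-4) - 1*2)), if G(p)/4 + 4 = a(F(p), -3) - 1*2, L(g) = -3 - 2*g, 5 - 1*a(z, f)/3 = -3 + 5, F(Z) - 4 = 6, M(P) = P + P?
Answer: 72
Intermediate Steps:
M(P) = 2*P
F(Z) = 10 (F(Z) = 4 + 6 = 10)
a(z, f) = 9 (a(z, f) = 15 - 3*(-3 + 5) = 15 - 3*2 = 15 - 6 = 9)
G(p) = 12 (G(p) = -16 + 4*(9 - 1*2) = -16 + 4*(9 - 2) = -16 + 4*7 = -16 + 28 = 12)
G(-4)*(-11 + L(M(-4) - 1*2)) = 12*(-11 + (-3 - 2*(2*(-4) - 1*2))) = 12*(-11 + (-3 - 2*(-8 - 2))) = 12*(-11 + (-3 - 2*(-10))) = 12*(-11 + (-3 + 20)) = 12*(-11 + 17) = 12*6 = 72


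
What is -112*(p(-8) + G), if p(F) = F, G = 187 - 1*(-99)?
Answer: -31136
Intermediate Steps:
G = 286 (G = 187 + 99 = 286)
-112*(p(-8) + G) = -112*(-8 + 286) = -112*278 = -31136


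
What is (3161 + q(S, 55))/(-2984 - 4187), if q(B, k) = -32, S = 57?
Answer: -3129/7171 ≈ -0.43634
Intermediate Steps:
(3161 + q(S, 55))/(-2984 - 4187) = (3161 - 32)/(-2984 - 4187) = 3129/(-7171) = 3129*(-1/7171) = -3129/7171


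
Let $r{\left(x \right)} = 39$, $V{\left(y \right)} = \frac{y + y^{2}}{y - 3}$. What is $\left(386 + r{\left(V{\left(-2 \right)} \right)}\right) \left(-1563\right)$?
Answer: $-664275$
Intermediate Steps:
$V{\left(y \right)} = \frac{y + y^{2}}{-3 + y}$
$\left(386 + r{\left(V{\left(-2 \right)} \right)}\right) \left(-1563\right) = \left(386 + 39\right) \left(-1563\right) = 425 \left(-1563\right) = -664275$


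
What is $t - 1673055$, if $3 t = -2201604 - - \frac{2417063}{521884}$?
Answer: $- \frac{11813170507}{4908} \approx -2.4069 \cdot 10^{6}$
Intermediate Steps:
$t = - \frac{3601816567}{4908}$ ($t = \frac{-2201604 - - \frac{2417063}{521884}}{3} = \frac{-2201604 - \left(-2417063\right) \frac{1}{521884}}{3} = \frac{-2201604 - - \frac{7577}{1636}}{3} = \frac{-2201604 + \frac{7577}{1636}}{3} = \frac{1}{3} \left(- \frac{3601816567}{1636}\right) = - \frac{3601816567}{4908} \approx -7.3387 \cdot 10^{5}$)
$t - 1673055 = - \frac{3601816567}{4908} - 1673055 = - \frac{11813170507}{4908}$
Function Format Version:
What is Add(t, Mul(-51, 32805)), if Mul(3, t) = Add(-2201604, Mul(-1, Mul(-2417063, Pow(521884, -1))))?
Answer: Rational(-11813170507, 4908) ≈ -2.4069e+6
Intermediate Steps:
t = Rational(-3601816567, 4908) (t = Mul(Rational(1, 3), Add(-2201604, Mul(-1, Mul(-2417063, Pow(521884, -1))))) = Mul(Rational(1, 3), Add(-2201604, Mul(-1, Mul(-2417063, Rational(1, 521884))))) = Mul(Rational(1, 3), Add(-2201604, Mul(-1, Rational(-7577, 1636)))) = Mul(Rational(1, 3), Add(-2201604, Rational(7577, 1636))) = Mul(Rational(1, 3), Rational(-3601816567, 1636)) = Rational(-3601816567, 4908) ≈ -7.3387e+5)
Add(t, Mul(-51, 32805)) = Add(Rational(-3601816567, 4908), Mul(-51, 32805)) = Add(Rational(-3601816567, 4908), -1673055) = Rational(-11813170507, 4908)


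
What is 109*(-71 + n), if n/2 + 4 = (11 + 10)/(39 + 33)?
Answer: -102569/12 ≈ -8547.4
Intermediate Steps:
n = -89/12 (n = -8 + 2*((11 + 10)/(39 + 33)) = -8 + 2*(21/72) = -8 + 2*(21*(1/72)) = -8 + 2*(7/24) = -8 + 7/12 = -89/12 ≈ -7.4167)
109*(-71 + n) = 109*(-71 - 89/12) = 109*(-941/12) = -102569/12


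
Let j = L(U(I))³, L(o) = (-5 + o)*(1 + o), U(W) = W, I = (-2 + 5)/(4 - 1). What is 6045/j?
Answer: -6045/512 ≈ -11.807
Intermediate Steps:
I = 1 (I = 3/3 = 3*(⅓) = 1)
L(o) = (1 + o)*(-5 + o)
j = -512 (j = (-5 + 1² - 4*1)³ = (-5 + 1 - 4)³ = (-8)³ = -512)
6045/j = 6045/(-512) = 6045*(-1/512) = -6045/512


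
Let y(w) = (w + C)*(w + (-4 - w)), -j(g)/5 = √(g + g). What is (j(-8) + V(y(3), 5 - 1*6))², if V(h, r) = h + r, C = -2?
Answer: -375 + 200*I ≈ -375.0 + 200.0*I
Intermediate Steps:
j(g) = -5*√2*√g (j(g) = -5*√(g + g) = -5*√2*√g)
y(w) = 8 - 4*w (y(w) = (w - 2)*(w + (-4 - w)) = (-2 + w)*(-4) = 8 - 4*w)
(j(-8) + V(y(3), 5 - 1*6))² = (-5*√2*√(-8) + ((8 - 4*3) + (5 - 1*6)))² = (-5*√2*2*I*√2 + ((8 - 12) + (5 - 6)))² = (-20*I + (-4 - 1))² = (-20*I - 5)² = (-5 - 20*I)²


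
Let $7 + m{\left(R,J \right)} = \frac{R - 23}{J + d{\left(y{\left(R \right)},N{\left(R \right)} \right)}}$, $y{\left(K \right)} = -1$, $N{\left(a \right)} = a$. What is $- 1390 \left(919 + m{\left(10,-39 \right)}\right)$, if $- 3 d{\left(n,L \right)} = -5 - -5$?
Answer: $- \frac{3804430}{3} \approx -1.2681 \cdot 10^{6}$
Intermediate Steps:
$d{\left(n,L \right)} = 0$ ($d{\left(n,L \right)} = - \frac{-5 - -5}{3} = - \frac{-5 + 5}{3} = \left(- \frac{1}{3}\right) 0 = 0$)
$m{\left(R,J \right)} = -7 + \frac{-23 + R}{J}$ ($m{\left(R,J \right)} = -7 + \frac{R - 23}{J + 0} = -7 + \frac{-23 + R}{J}$)
$- 1390 \left(919 + m{\left(10,-39 \right)}\right) = - 1390 \left(919 + \frac{-23 + 10 - -273}{-39}\right) = - 1390 \left(919 - \frac{-23 + 10 + 273}{39}\right) = - 1390 \left(919 - \frac{20}{3}\right) = \left(-1390\right) \frac{2737}{3} = - \frac{3804430}{3}$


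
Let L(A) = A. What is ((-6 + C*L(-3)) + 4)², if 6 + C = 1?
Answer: 169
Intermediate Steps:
C = -5 (C = -6 + 1 = -5)
((-6 + C*L(-3)) + 4)² = ((-6 - 5*(-3)) + 4)² = ((-6 + 15) + 4)² = (9 + 4)² = 13² = 169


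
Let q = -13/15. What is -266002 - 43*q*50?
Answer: -792416/3 ≈ -2.6414e+5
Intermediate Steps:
q = -13/15 (q = -13*1/15 = -13/15 ≈ -0.86667)
-266002 - 43*q*50 = -266002 - 43*(-13/15)*50 = -266002 - (-559)*50/15 = -266002 - 1*(-5590/3) = -266002 + 5590/3 = -792416/3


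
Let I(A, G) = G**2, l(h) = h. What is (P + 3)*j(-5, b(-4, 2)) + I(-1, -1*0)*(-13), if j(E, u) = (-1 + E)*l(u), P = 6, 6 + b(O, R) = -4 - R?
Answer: 648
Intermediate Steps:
b(O, R) = -10 - R (b(O, R) = -6 + (-4 - R) = -10 - R)
j(E, u) = u*(-1 + E) (j(E, u) = (-1 + E)*u = u*(-1 + E))
(P + 3)*j(-5, b(-4, 2)) + I(-1, -1*0)*(-13) = (6 + 3)*((-10 - 1*2)*(-1 - 5)) + (-1*0)**2*(-13) = 9*((-10 - 2)*(-6)) + 0**2*(-13) = 9*(-12*(-6)) + 0*(-13) = 9*72 + 0 = 648 + 0 = 648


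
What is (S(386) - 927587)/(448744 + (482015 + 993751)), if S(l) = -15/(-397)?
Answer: -26303716/54573605 ≈ -0.48199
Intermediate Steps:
S(l) = 15/397 (S(l) = -15*(-1/397) = 15/397)
(S(386) - 927587)/(448744 + (482015 + 993751)) = (15/397 - 927587)/(448744 + (482015 + 993751)) = -368252024/(397*(448744 + 1475766)) = -368252024/397/1924510 = -368252024/397*1/1924510 = -26303716/54573605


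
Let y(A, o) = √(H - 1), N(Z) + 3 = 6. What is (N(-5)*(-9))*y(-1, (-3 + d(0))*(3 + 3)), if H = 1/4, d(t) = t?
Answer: -27*I*√3/2 ≈ -23.383*I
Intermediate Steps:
N(Z) = 3 (N(Z) = -3 + 6 = 3)
H = ¼ ≈ 0.25000
y(A, o) = I*√3/2 (y(A, o) = √(¼ - 1) = √(-¾) = I*√3/2)
(N(-5)*(-9))*y(-1, (-3 + d(0))*(3 + 3)) = (3*(-9))*(I*√3/2) = -27*I*√3/2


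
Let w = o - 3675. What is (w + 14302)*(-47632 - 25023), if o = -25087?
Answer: 1050591300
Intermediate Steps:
w = -28762 (w = -25087 - 3675 = -28762)
(w + 14302)*(-47632 - 25023) = (-28762 + 14302)*(-47632 - 25023) = -14460*(-72655) = 1050591300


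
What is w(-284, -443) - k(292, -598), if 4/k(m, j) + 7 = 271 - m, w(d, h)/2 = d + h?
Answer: -10177/7 ≈ -1453.9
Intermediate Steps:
w(d, h) = 2*d + 2*h (w(d, h) = 2*(d + h) = 2*d + 2*h)
k(m, j) = 4/(264 - m) (k(m, j) = 4/(-7 + (271 - m)) = 4/(264 - m))
w(-284, -443) - k(292, -598) = (2*(-284) + 2*(-443)) - (-4)/(-264 + 292) = (-568 - 886) - (-4)/28 = -1454 - (-4)/28 = -1454 - 1*(-⅐) = -1454 + ⅐ = -10177/7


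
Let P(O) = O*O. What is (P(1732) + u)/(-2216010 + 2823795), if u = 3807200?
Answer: 2269008/202595 ≈ 11.200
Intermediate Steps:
P(O) = O²
(P(1732) + u)/(-2216010 + 2823795) = (1732² + 3807200)/(-2216010 + 2823795) = (2999824 + 3807200)/607785 = 6807024*(1/607785) = 2269008/202595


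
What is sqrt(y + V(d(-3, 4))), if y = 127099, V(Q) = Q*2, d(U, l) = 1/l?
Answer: sqrt(508398)/2 ≈ 356.51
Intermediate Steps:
V(Q) = 2*Q
sqrt(y + V(d(-3, 4))) = sqrt(127099 + 2/4) = sqrt(127099 + 2*(1/4)) = sqrt(127099 + 1/2) = sqrt(254199/2) = sqrt(508398)/2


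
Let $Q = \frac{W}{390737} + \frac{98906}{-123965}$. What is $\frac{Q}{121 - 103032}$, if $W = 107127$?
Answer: $\frac{25366235167}{4984773400728755} \approx 5.0887 \cdot 10^{-6}$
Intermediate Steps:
$Q = - \frac{25366235167}{48437712205}$ ($Q = \frac{107127}{390737} + \frac{98906}{-123965} = 107127 \cdot \frac{1}{390737} + 98906 \left(- \frac{1}{123965}\right) = \frac{107127}{390737} - \frac{98906}{123965} = - \frac{25366235167}{48437712205} \approx -0.52369$)
$\frac{Q}{121 - 103032} = - \frac{25366235167}{48437712205 \left(121 - 103032\right)} = - \frac{25366235167}{48437712205 \left(-102911\right)} = \left(- \frac{25366235167}{48437712205}\right) \left(- \frac{1}{102911}\right) = \frac{25366235167}{4984773400728755}$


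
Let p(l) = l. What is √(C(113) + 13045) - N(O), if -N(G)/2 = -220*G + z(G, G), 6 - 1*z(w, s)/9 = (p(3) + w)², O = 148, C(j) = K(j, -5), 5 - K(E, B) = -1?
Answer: -475430 + √13051 ≈ -4.7532e+5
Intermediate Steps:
K(E, B) = 6 (K(E, B) = 5 - 1*(-1) = 5 + 1 = 6)
C(j) = 6
z(w, s) = 54 - 9*(3 + w)²
N(G) = -108 + 18*(3 + G)² + 440*G (N(G) = -2*(-220*G + (54 - 9*(3 + G)²)) = -2*(54 - 220*G - 9*(3 + G)²) = -108 + 18*(3 + G)² + 440*G)
√(C(113) + 13045) - N(O) = √(6 + 13045) - (54 + 18*148² + 548*148) = √13051 - (54 + 18*21904 + 81104) = √13051 - (54 + 394272 + 81104) = √13051 - 1*475430 = √13051 - 475430 = -475430 + √13051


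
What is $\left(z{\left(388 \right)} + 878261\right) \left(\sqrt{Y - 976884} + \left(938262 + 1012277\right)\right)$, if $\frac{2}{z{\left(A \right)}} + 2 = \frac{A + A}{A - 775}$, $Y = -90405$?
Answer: $\frac{1327638052967632}{775} + \frac{680651888 i \sqrt{1067289}}{775} \approx 1.7131 \cdot 10^{12} + 9.0733 \cdot 10^{8} i$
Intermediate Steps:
$z{\left(A \right)} = \frac{2}{-2 + \frac{2 A}{-775 + A}}$ ($z{\left(A \right)} = \frac{2}{-2 + \frac{A + A}{A - 775}} = \frac{2}{-2 + \frac{2 A}{-775 + A}}$)
$\left(z{\left(388 \right)} + 878261\right) \left(\sqrt{Y - 976884} + \left(938262 + 1012277\right)\right) = \left(\left(-1 + \frac{1}{775} \cdot 388\right) + 878261\right) \left(\sqrt{-90405 - 976884} + \left(938262 + 1012277\right)\right) = \left(\left(-1 + \frac{388}{775}\right) + 878261\right) \left(\sqrt{-1067289} + 1950539\right) = \left(- \frac{387}{775} + 878261\right) \left(i \sqrt{1067289} + 1950539\right) = \frac{680651888 \left(1950539 + i \sqrt{1067289}\right)}{775} = \frac{1327638052967632}{775} + \frac{680651888 i \sqrt{1067289}}{775}$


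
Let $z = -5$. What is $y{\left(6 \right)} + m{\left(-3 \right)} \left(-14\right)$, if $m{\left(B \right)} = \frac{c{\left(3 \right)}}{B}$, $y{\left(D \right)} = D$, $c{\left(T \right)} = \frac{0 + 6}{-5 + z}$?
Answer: $\frac{16}{5} \approx 3.2$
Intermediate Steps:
$c{\left(T \right)} = - \frac{3}{5}$ ($c{\left(T \right)} = \frac{0 + 6}{-5 - 5} = \frac{6}{-10} = 6 \left(- \frac{1}{10}\right) = - \frac{3}{5}$)
$m{\left(B \right)} = - \frac{3}{5 B}$
$y{\left(6 \right)} + m{\left(-3 \right)} \left(-14\right) = 6 + - \frac{3}{5 \left(-3\right)} \left(-14\right) = 6 + \left(- \frac{3}{5}\right) \left(- \frac{1}{3}\right) \left(-14\right) = 6 + \frac{1}{5} \left(-14\right) = 6 - \frac{14}{5} = \frac{16}{5}$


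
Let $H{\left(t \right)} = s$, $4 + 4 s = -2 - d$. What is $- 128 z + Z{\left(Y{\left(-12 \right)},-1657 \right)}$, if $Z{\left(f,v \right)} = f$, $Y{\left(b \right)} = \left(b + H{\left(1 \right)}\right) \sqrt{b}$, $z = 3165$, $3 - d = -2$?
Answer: $-405120 - \frac{59 i \sqrt{3}}{2} \approx -4.0512 \cdot 10^{5} - 51.096 i$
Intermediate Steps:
$d = 5$ ($d = 3 - -2 = 3 + 2 = 5$)
$s = - \frac{11}{4}$ ($s = -1 + \frac{-2 - 5}{4} = -1 + \frac{1}{4} \left(-7\right) = -1 - \frac{7}{4} = - \frac{11}{4} \approx -2.75$)
$H{\left(t \right)} = - \frac{11}{4}$
$Y{\left(b \right)} = \sqrt{b} \left(- \frac{11}{4} + b\right)$ ($Y{\left(b \right)} = \left(b - \frac{11}{4}\right) \sqrt{b} = \left(- \frac{11}{4} + b\right) \sqrt{b} = \sqrt{b} \left(- \frac{11}{4} + b\right)$)
$- 128 z + Z{\left(Y{\left(-12 \right)},-1657 \right)} = \left(-128\right) 3165 + \sqrt{-12} \left(- \frac{11}{4} - 12\right) = -405120 + 2 i \sqrt{3} \left(- \frac{59}{4}\right) = -405120 - \frac{59 i \sqrt{3}}{2}$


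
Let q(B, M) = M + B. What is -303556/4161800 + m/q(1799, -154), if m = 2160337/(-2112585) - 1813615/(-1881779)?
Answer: -19860967944624317647/272163522776551731150 ≈ -0.072974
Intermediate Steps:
q(B, M) = B + M
m = -233860954748/3975418088715 (m = 2160337*(-1/2112585) - 1813615*(-1/1881779) = -2160337/2112585 + 1813615/1881779 = -233860954748/3975418088715 ≈ -0.058827)
-303556/4161800 + m/q(1799, -154) = -303556/4161800 - 233860954748/(3975418088715*(1799 - 154)) = -303556*1/4161800 - 233860954748/3975418088715/1645 = -75889/1040450 - 233860954748/3975418088715*1/1645 = -75889/1040450 - 233860954748/6539562755936175 = -19860967944624317647/272163522776551731150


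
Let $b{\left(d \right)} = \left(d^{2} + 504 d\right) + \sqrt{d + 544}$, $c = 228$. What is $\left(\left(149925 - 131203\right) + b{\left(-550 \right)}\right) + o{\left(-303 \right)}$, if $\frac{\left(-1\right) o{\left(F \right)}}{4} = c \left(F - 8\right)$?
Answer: $327654 + i \sqrt{6} \approx 3.2765 \cdot 10^{5} + 2.4495 i$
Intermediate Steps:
$b{\left(d \right)} = d^{2} + \sqrt{544 + d} + 504 d$ ($b{\left(d \right)} = \left(d^{2} + 504 d\right) + \sqrt{544 + d} = d^{2} + \sqrt{544 + d} + 504 d$)
$o{\left(F \right)} = 7296 - 912 F$ ($o{\left(F \right)} = - 4 \cdot 228 \left(F - 8\right) = - 4 \cdot 228 \left(-8 + F\right) = - 4 \left(-1824 + 228 F\right) = 7296 - 912 F$)
$\left(\left(149925 - 131203\right) + b{\left(-550 \right)}\right) + o{\left(-303 \right)} = \left(\left(149925 - 131203\right) + \left(\left(-550\right)^{2} + \sqrt{544 - 550} + 504 \left(-550\right)\right)\right) + \left(7296 - -276336\right) = \left(18722 + \left(302500 + \sqrt{-6} - 277200\right)\right) + \left(7296 + 276336\right) = \left(18722 + \left(302500 + i \sqrt{6} - 277200\right)\right) + 283632 = \left(18722 + \left(25300 + i \sqrt{6}\right)\right) + 283632 = \left(44022 + i \sqrt{6}\right) + 283632 = 327654 + i \sqrt{6}$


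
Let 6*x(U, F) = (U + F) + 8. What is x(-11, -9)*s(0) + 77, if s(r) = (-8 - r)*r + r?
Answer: 77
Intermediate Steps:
x(U, F) = 4/3 + F/6 + U/6 (x(U, F) = ((U + F) + 8)/6 = ((F + U) + 8)/6 = (8 + F + U)/6 = 4/3 + F/6 + U/6)
s(r) = r + r*(-8 - r) (s(r) = r*(-8 - r) + r = r + r*(-8 - r))
x(-11, -9)*s(0) + 77 = (4/3 + (1/6)*(-9) + (1/6)*(-11))*(-1*0*(7 + 0)) + 77 = (4/3 - 3/2 - 11/6)*(-1*0*7) + 77 = -2*0 + 77 = 0 + 77 = 77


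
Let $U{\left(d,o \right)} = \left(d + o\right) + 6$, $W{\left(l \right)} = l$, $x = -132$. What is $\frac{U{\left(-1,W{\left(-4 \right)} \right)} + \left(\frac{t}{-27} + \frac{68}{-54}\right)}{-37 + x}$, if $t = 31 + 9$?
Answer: $\frac{47}{4563} \approx 0.0103$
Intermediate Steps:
$U{\left(d,o \right)} = 6 + d + o$
$t = 40$
$\frac{U{\left(-1,W{\left(-4 \right)} \right)} + \left(\frac{t}{-27} + \frac{68}{-54}\right)}{-37 + x} = \frac{\left(6 - 1 - 4\right) + \left(\frac{40}{-27} + \frac{68}{-54}\right)}{-37 - 132} = \frac{1 + \left(40 \left(- \frac{1}{27}\right) + 68 \left(- \frac{1}{54}\right)\right)}{-169} = \left(1 - \frac{74}{27}\right) \left(- \frac{1}{169}\right) = \left(- \frac{47}{27}\right) \left(- \frac{1}{169}\right) = \frac{47}{4563}$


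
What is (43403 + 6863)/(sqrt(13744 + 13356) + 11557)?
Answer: 580924162/133537149 - 502660*sqrt(271)/133537149 ≈ 4.2883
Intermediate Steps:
(43403 + 6863)/(sqrt(13744 + 13356) + 11557) = 50266/(sqrt(27100) + 11557) = 50266/(10*sqrt(271) + 11557) = 50266/(11557 + 10*sqrt(271))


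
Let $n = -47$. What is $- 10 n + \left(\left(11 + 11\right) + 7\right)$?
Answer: $499$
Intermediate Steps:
$- 10 n + \left(\left(11 + 11\right) + 7\right) = \left(-10\right) \left(-47\right) + \left(\left(11 + 11\right) + 7\right) = 470 + \left(22 + 7\right) = 470 + 29 = 499$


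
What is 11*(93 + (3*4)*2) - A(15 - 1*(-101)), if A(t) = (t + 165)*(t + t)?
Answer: -63905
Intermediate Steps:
A(t) = 2*t*(165 + t) (A(t) = (165 + t)*(2*t) = 2*t*(165 + t))
11*(93 + (3*4)*2) - A(15 - 1*(-101)) = 11*(93 + (3*4)*2) - 2*(15 - 1*(-101))*(165 + (15 - 1*(-101))) = 11*(93 + 12*2) - 2*(15 + 101)*(165 + (15 + 101)) = 11*(93 + 24) - 2*116*(165 + 116) = 11*117 - 2*116*281 = 1287 - 1*65192 = 1287 - 65192 = -63905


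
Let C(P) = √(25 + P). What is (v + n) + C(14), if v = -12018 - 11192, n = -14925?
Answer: -38135 + √39 ≈ -38129.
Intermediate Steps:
v = -23210
(v + n) + C(14) = (-23210 - 14925) + √(25 + 14) = -38135 + √39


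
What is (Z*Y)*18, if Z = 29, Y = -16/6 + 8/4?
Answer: -348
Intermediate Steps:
Y = -⅔ (Y = -16*⅙ + 8*(¼) = -8/3 + 2 = -⅔ ≈ -0.66667)
(Z*Y)*18 = (29*(-⅔))*18 = -58/3*18 = -348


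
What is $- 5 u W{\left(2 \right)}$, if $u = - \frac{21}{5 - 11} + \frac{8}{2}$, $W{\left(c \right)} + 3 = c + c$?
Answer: $- \frac{75}{2} \approx -37.5$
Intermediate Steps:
$W{\left(c \right)} = -3 + 2 c$ ($W{\left(c \right)} = -3 + \left(c + c\right) = -3 + 2 c$)
$u = \frac{15}{2}$ ($u = - \frac{21}{5 - 11} + 8 \cdot \frac{1}{2} = - \frac{21}{-6} + 4 = \left(-21\right) \left(- \frac{1}{6}\right) + 4 = \frac{7}{2} + 4 = \frac{15}{2} \approx 7.5$)
$- 5 u W{\left(2 \right)} = \left(-5\right) \frac{15}{2} \left(-3 + 2 \cdot 2\right) = - \frac{75 \left(-3 + 4\right)}{2} = \left(- \frac{75}{2}\right) 1 = - \frac{75}{2}$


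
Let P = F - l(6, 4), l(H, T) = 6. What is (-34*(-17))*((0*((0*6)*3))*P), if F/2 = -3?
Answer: 0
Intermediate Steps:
F = -6 (F = 2*(-3) = -6)
P = -12 (P = -6 - 1*6 = -6 - 6 = -12)
(-34*(-17))*((0*((0*6)*3))*P) = (-34*(-17))*((0*((0*6)*3))*(-12)) = 578*((0*(0*3))*(-12)) = 578*((0*0)*(-12)) = 578*(0*(-12)) = 578*0 = 0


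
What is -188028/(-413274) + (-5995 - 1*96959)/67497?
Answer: -1658715860/1549708621 ≈ -1.0703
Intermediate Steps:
-188028/(-413274) + (-5995 - 1*96959)/67497 = -188028*(-1/413274) + (-5995 - 96959)*(1/67497) = 31338/68879 - 102954*1/67497 = 31338/68879 - 34318/22499 = -1658715860/1549708621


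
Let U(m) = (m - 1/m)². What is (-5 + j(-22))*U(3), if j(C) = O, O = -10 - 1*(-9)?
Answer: -128/3 ≈ -42.667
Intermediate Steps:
O = -1 (O = -10 + 9 = -1)
j(C) = -1
(-5 + j(-22))*U(3) = (-5 - 1)*((-1 + 3²)²/3²) = -2*(-1 + 9)²/3 = -2*8²/3 = -2*64/3 = -6*64/9 = -128/3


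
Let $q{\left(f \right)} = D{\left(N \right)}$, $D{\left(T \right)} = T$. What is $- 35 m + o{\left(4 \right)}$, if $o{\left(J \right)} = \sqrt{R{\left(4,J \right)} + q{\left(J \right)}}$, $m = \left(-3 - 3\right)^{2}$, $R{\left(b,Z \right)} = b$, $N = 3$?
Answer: $-1260 + \sqrt{7} \approx -1257.4$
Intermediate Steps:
$q{\left(f \right)} = 3$
$m = 36$ ($m = \left(-6\right)^{2} = 36$)
$o{\left(J \right)} = \sqrt{7}$ ($o{\left(J \right)} = \sqrt{4 + 3} = \sqrt{7}$)
$- 35 m + o{\left(4 \right)} = \left(-35\right) 36 + \sqrt{7} = -1260 + \sqrt{7}$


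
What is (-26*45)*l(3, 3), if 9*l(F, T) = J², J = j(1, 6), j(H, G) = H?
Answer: -130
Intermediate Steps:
J = 1
l(F, T) = ⅑ (l(F, T) = (⅑)*1² = (⅑)*1 = ⅑)
(-26*45)*l(3, 3) = -26*45*(⅑) = -1170*⅑ = -130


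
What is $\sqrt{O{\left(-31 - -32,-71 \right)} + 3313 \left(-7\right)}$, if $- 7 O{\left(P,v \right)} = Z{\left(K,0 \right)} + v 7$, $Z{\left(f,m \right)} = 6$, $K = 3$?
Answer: $\frac{i \sqrt{1132922}}{7} \approx 152.06 i$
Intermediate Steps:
$O{\left(P,v \right)} = - \frac{6}{7} - v$ ($O{\left(P,v \right)} = - \frac{6 + v 7}{7} = - \frac{6 + 7 v}{7} = - \frac{6}{7} - v$)
$\sqrt{O{\left(-31 - -32,-71 \right)} + 3313 \left(-7\right)} = \sqrt{\left(- \frac{6}{7} - -71\right) + 3313 \left(-7\right)} = \sqrt{\left(- \frac{6}{7} + 71\right) - 23191} = \sqrt{\frac{491}{7} - 23191} = \sqrt{- \frac{161846}{7}} = \frac{i \sqrt{1132922}}{7}$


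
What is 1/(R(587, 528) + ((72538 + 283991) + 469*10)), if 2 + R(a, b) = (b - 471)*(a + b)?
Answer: 1/424772 ≈ 2.3542e-6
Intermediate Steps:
R(a, b) = -2 + (-471 + b)*(a + b) (R(a, b) = -2 + (b - 471)*(a + b) = -2 + (-471 + b)*(a + b))
1/(R(587, 528) + ((72538 + 283991) + 469*10)) = 1/((-2 + 528**2 - 471*587 - 471*528 + 587*528) + ((72538 + 283991) + 469*10)) = 1/((-2 + 278784 - 276477 - 248688 + 309936) + (356529 + 4690)) = 1/(63553 + 361219) = 1/424772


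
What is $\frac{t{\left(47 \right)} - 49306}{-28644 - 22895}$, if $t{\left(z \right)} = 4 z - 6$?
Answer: $\frac{49124}{51539} \approx 0.95314$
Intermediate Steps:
$t{\left(z \right)} = -6 + 4 z$
$\frac{t{\left(47 \right)} - 49306}{-28644 - 22895} = \frac{\left(-6 + 4 \cdot 47\right) - 49306}{-28644 - 22895} = \frac{\left(-6 + 188\right) - 49306}{-51539} = \left(182 - 49306\right) \left(- \frac{1}{51539}\right) = \left(-49124\right) \left(- \frac{1}{51539}\right) = \frac{49124}{51539}$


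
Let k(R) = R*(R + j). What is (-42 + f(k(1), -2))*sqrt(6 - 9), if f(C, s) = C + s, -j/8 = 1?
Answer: -51*I*sqrt(3) ≈ -88.335*I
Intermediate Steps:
j = -8 (j = -8*1 = -8)
k(R) = R*(-8 + R) (k(R) = R*(R - 8) = R*(-8 + R))
(-42 + f(k(1), -2))*sqrt(6 - 9) = (-42 + (1*(-8 + 1) - 2))*sqrt(6 - 9) = (-42 + (1*(-7) - 2))*sqrt(-3) = (-42 + (-7 - 2))*(I*sqrt(3)) = (-42 - 9)*(I*sqrt(3)) = -51*I*sqrt(3)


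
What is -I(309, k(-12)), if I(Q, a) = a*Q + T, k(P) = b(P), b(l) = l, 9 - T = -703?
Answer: 2996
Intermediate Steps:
T = 712 (T = 9 - 1*(-703) = 9 + 703 = 712)
k(P) = P
I(Q, a) = 712 + Q*a (I(Q, a) = a*Q + 712 = Q*a + 712 = 712 + Q*a)
-I(309, k(-12)) = -(712 + 309*(-12)) = -(712 - 3708) = -1*(-2996) = 2996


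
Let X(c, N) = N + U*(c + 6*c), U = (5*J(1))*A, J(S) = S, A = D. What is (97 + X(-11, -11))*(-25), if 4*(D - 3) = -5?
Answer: 58775/4 ≈ 14694.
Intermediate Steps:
D = 7/4 (D = 3 + (¼)*(-5) = 3 - 5/4 = 7/4 ≈ 1.7500)
A = 7/4 ≈ 1.7500
U = 35/4 (U = (5*1)*(7/4) = 5*(7/4) = 35/4 ≈ 8.7500)
X(c, N) = N + 245*c/4 (X(c, N) = N + 35*(c + 6*c)/4 = N + 35*(7*c)/4 = N + 245*c/4)
(97 + X(-11, -11))*(-25) = (97 + (-11 + (245/4)*(-11)))*(-25) = (97 + (-11 - 2695/4))*(-25) = (97 - 2739/4)*(-25) = -2351/4*(-25) = 58775/4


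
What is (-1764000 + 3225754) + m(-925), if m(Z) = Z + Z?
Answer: 1459904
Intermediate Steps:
m(Z) = 2*Z
(-1764000 + 3225754) + m(-925) = (-1764000 + 3225754) + 2*(-925) = 1461754 - 1850 = 1459904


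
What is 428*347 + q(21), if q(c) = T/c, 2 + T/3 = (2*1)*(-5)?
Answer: 1039600/7 ≈ 1.4851e+5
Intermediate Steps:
T = -36 (T = -6 + 3*((2*1)*(-5)) = -6 + 3*(2*(-5)) = -6 + 3*(-10) = -6 - 30 = -36)
q(c) = -36/c
428*347 + q(21) = 428*347 - 36/21 = 148516 - 36*1/21 = 148516 - 12/7 = 1039600/7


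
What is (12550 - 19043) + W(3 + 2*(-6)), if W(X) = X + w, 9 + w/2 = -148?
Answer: -6816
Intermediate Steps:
w = -314 (w = -18 + 2*(-148) = -18 - 296 = -314)
W(X) = -314 + X (W(X) = X - 314 = -314 + X)
(12550 - 19043) + W(3 + 2*(-6)) = (12550 - 19043) + (-314 + (3 + 2*(-6))) = -6493 + (-314 + (3 - 12)) = -6493 + (-314 - 9) = -6493 - 323 = -6816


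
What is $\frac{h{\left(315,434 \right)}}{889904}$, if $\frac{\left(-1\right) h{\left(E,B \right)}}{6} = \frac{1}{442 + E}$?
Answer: $- \frac{3}{336828664} \approx -8.9066 \cdot 10^{-9}$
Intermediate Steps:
$h{\left(E,B \right)} = - \frac{6}{442 + E}$
$\frac{h{\left(315,434 \right)}}{889904} = \frac{\left(-6\right) \frac{1}{442 + 315}}{889904} = - \frac{6}{757} \cdot \frac{1}{889904} = \left(-6\right) \frac{1}{757} \cdot \frac{1}{889904} = \left(- \frac{6}{757}\right) \frac{1}{889904} = - \frac{3}{336828664}$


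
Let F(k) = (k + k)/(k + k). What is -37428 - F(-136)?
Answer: -37429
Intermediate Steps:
F(k) = 1 (F(k) = (2*k)/((2*k)) = (2*k)*(1/(2*k)) = 1)
-37428 - F(-136) = -37428 - 1*1 = -37428 - 1 = -37429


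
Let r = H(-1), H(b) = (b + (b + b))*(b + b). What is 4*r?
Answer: 24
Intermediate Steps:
H(b) = 6*b**2 (H(b) = (b + 2*b)*(2*b) = (3*b)*(2*b) = 6*b**2)
r = 6 (r = 6*(-1)**2 = 6*1 = 6)
4*r = 4*6 = 24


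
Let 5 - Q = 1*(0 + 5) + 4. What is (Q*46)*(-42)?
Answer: 7728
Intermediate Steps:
Q = -4 (Q = 5 - (1*(0 + 5) + 4) = 5 - (1*5 + 4) = 5 - (5 + 4) = 5 - 1*9 = 5 - 9 = -4)
(Q*46)*(-42) = -4*46*(-42) = -184*(-42) = 7728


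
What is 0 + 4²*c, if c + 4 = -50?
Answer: -864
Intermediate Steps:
c = -54 (c = -4 - 50 = -54)
0 + 4²*c = 0 + 4²*(-54) = 0 + 16*(-54) = 0 - 864 = -864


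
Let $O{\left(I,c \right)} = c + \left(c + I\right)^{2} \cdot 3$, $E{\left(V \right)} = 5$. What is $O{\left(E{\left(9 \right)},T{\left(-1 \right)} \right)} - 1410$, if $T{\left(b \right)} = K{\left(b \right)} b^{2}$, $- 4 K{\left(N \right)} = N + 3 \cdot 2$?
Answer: $- \frac{21905}{16} \approx -1369.1$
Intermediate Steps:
$K{\left(N \right)} = - \frac{3}{2} - \frac{N}{4}$ ($K{\left(N \right)} = - \frac{N + 3 \cdot 2}{4} = - \frac{N + 6}{4} = - \frac{6 + N}{4} = - \frac{3}{2} - \frac{N}{4}$)
$T{\left(b \right)} = b^{2} \left(- \frac{3}{2} - \frac{b}{4}\right)$ ($T{\left(b \right)} = \left(- \frac{3}{2} - \frac{b}{4}\right) b^{2} = b^{2} \left(- \frac{3}{2} - \frac{b}{4}\right)$)
$O{\left(I,c \right)} = c + 3 \left(I + c\right)^{2}$ ($O{\left(I,c \right)} = c + \left(I + c\right)^{2} \cdot 3 = c + 3 \left(I + c\right)^{2}$)
$O{\left(E{\left(9 \right)},T{\left(-1 \right)} \right)} - 1410 = \left(\frac{\left(-1\right)^{2} \left(-6 - -1\right)}{4} + 3 \left(5 + \frac{\left(-1\right)^{2} \left(-6 - -1\right)}{4}\right)^{2}\right) - 1410 = \left(\frac{1}{4} \cdot 1 \left(-6 + 1\right) + 3 \left(5 + \frac{1}{4} \cdot 1 \left(-6 + 1\right)\right)^{2}\right) - 1410 = \left(\frac{1}{4} \cdot 1 \left(-5\right) + 3 \left(5 + \frac{1}{4} \cdot 1 \left(-5\right)\right)^{2}\right) - 1410 = \left(- \frac{5}{4} + 3 \left(5 - \frac{5}{4}\right)^{2}\right) - 1410 = \left(- \frac{5}{4} + 3 \left(\frac{15}{4}\right)^{2}\right) - 1410 = \left(- \frac{5}{4} + 3 \cdot \frac{225}{16}\right) - 1410 = \left(- \frac{5}{4} + \frac{675}{16}\right) - 1410 = \frac{655}{16} - 1410 = - \frac{21905}{16}$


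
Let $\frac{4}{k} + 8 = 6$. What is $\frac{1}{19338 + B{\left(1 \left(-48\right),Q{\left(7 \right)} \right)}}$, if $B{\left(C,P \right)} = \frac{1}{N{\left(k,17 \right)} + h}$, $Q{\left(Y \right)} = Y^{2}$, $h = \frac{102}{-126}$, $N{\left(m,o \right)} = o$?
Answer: $\frac{340}{6574941} \approx 5.1712 \cdot 10^{-5}$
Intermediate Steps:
$k = -2$ ($k = \frac{4}{-8 + 6} = \frac{4}{-2} = 4 \left(- \frac{1}{2}\right) = -2$)
$h = - \frac{17}{21}$ ($h = 102 \left(- \frac{1}{126}\right) = - \frac{17}{21} \approx -0.80952$)
$B{\left(C,P \right)} = \frac{21}{340}$ ($B{\left(C,P \right)} = \frac{1}{17 - \frac{17}{21}} = \frac{1}{\frac{340}{21}} = \frac{21}{340}$)
$\frac{1}{19338 + B{\left(1 \left(-48\right),Q{\left(7 \right)} \right)}} = \frac{1}{19338 + \frac{21}{340}} = \frac{1}{\frac{6574941}{340}} = \frac{340}{6574941}$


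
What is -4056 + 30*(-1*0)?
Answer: -4056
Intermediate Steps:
-4056 + 30*(-1*0) = -4056 + 30*0 = -4056 + 0 = -4056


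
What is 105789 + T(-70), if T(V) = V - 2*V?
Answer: 105859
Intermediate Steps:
T(V) = -V
105789 + T(-70) = 105789 - 1*(-70) = 105789 + 70 = 105859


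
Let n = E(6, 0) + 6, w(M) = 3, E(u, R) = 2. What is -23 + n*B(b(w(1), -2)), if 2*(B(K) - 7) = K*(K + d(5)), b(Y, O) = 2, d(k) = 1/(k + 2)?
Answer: 351/7 ≈ 50.143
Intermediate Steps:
d(k) = 1/(2 + k)
B(K) = 7 + K*(⅐ + K)/2 (B(K) = 7 + (K*(K + 1/(2 + 5)))/2 = 7 + (K*(K + 1/7))/2 = 7 + (K*(K + ⅐))/2 = 7 + (K*(⅐ + K))/2 = 7 + K*(⅐ + K)/2)
n = 8 (n = 2 + 6 = 8)
-23 + n*B(b(w(1), -2)) = -23 + 8*(7 + (½)*2² + (1/14)*2) = -23 + 8*(7 + (½)*4 + ⅐) = -23 + 8*(7 + 2 + ⅐) = -23 + 8*(64/7) = -23 + 512/7 = 351/7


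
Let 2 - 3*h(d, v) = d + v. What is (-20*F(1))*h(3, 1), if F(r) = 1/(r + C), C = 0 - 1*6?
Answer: -8/3 ≈ -2.6667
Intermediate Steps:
C = -6 (C = 0 - 6 = -6)
h(d, v) = ⅔ - d/3 - v/3 (h(d, v) = ⅔ - (d + v)/3 = ⅔ + (-d/3 - v/3) = ⅔ - d/3 - v/3)
F(r) = 1/(-6 + r) (F(r) = 1/(r - 6) = 1/(-6 + r))
(-20*F(1))*h(3, 1) = (-20/(-6 + 1))*(⅔ - ⅓*3 - ⅓*1) = (-20/(-5))*(⅔ - 1 - ⅓) = -20*(-⅕)*(-⅔) = 4*(-⅔) = -8/3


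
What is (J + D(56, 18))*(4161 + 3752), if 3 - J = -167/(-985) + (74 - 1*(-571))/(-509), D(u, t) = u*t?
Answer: 4015296256681/501365 ≈ 8.0087e+6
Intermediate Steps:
D(u, t) = t*u
J = 2054417/501365 (J = 3 - (-167/(-985) + (74 - 1*(-571))/(-509)) = 3 - (-167*(-1/985) + (74 + 571)*(-1/509)) = 3 - (167/985 + 645*(-1/509)) = 3 - (167/985 - 645/509) = 3 - 1*(-550322/501365) = 3 + 550322/501365 = 2054417/501365 ≈ 4.0976)
(J + D(56, 18))*(4161 + 3752) = (2054417/501365 + 18*56)*(4161 + 3752) = (2054417/501365 + 1008)*7913 = (507430337/501365)*7913 = 4015296256681/501365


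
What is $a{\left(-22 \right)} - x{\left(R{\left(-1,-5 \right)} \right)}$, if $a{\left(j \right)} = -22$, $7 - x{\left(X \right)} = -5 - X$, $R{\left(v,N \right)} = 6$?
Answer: $-40$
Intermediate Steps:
$x{\left(X \right)} = 12 + X$ ($x{\left(X \right)} = 7 - \left(-5 - X\right) = 7 + \left(5 + X\right) = 12 + X$)
$a{\left(-22 \right)} - x{\left(R{\left(-1,-5 \right)} \right)} = -22 - \left(12 + 6\right) = -22 - 18 = -40$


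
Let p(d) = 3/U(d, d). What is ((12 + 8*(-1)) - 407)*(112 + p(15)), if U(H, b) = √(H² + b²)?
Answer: -45136 - 403*√2/10 ≈ -45193.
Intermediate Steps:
p(d) = 3*√2/(2*√(d²)) (p(d) = 3/(√(d² + d²)) = 3/(√(2*d²)) = 3/((√2*√(d²))) = 3*(√2/(2*√(d²))) = 3*√2/(2*√(d²)))
((12 + 8*(-1)) - 407)*(112 + p(15)) = ((12 + 8*(-1)) - 407)*(112 + 3*√2/(2*√(15²))) = ((12 - 8) - 407)*(112 + 3*√2/(2*√225)) = (4 - 407)*(112 + (3/2)*√2*(1/15)) = -403*(112 + √2/10) = -45136 - 403*√2/10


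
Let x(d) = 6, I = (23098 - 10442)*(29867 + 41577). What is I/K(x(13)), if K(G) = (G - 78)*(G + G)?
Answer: -28256102/27 ≈ -1.0465e+6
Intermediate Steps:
I = 904195264 (I = 12656*71444 = 904195264)
K(G) = 2*G*(-78 + G) (K(G) = (-78 + G)*(2*G) = 2*G*(-78 + G))
I/K(x(13)) = 904195264/((2*6*(-78 + 6))) = 904195264/((2*6*(-72))) = 904195264/(-864) = 904195264*(-1/864) = -28256102/27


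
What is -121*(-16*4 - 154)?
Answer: 26378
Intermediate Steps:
-121*(-16*4 - 154) = -121*(-64 - 154) = -121*(-218) = 26378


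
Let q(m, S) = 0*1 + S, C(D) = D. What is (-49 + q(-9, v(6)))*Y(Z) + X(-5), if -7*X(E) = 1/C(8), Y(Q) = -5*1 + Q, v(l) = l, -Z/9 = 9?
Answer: 207087/56 ≈ 3698.0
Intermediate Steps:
Z = -81 (Z = -9*9 = -81)
Y(Q) = -5 + Q
q(m, S) = S (q(m, S) = 0 + S = S)
X(E) = -1/56 (X(E) = -⅐/8 = -⅐*⅛ = -1/56)
(-49 + q(-9, v(6)))*Y(Z) + X(-5) = (-49 + 6)*(-5 - 81) - 1/56 = -43*(-86) - 1/56 = 3698 - 1/56 = 207087/56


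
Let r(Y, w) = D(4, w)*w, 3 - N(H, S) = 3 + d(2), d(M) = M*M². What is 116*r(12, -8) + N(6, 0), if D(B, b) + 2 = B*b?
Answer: 31544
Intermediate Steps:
d(M) = M³
N(H, S) = -8 (N(H, S) = 3 - (3 + 2³) = 3 - (3 + 8) = 3 - 1*11 = 3 - 11 = -8)
D(B, b) = -2 + B*b
r(Y, w) = w*(-2 + 4*w) (r(Y, w) = (-2 + 4*w)*w = w*(-2 + 4*w))
116*r(12, -8) + N(6, 0) = 116*(2*(-8)*(-1 + 2*(-8))) - 8 = 116*(2*(-8)*(-1 - 16)) - 8 = 116*(2*(-8)*(-17)) - 8 = 116*272 - 8 = 31552 - 8 = 31544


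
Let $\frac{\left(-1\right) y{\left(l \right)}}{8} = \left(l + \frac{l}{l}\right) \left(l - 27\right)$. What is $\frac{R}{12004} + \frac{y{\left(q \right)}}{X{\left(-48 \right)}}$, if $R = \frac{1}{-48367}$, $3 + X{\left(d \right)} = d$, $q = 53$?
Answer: $\frac{2173756920175}{9870156956} \approx 220.24$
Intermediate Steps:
$X{\left(d \right)} = -3 + d$
$R = - \frac{1}{48367} \approx -2.0675 \cdot 10^{-5}$
$y{\left(l \right)} = - 8 \left(1 + l\right) \left(-27 + l\right)$ ($y{\left(l \right)} = - 8 \left(l + \frac{l}{l}\right) \left(l - 27\right) = - 8 \left(l + 1\right) \left(-27 + l\right) = - 8 \left(1 + l\right) \left(-27 + l\right)$)
$\frac{R}{12004} + \frac{y{\left(q \right)}}{X{\left(-48 \right)}} = - \frac{1}{48367 \cdot 12004} + \frac{216 - 8 \cdot 53^{2} + 208 \cdot 53}{-3 - 48} = \left(- \frac{1}{48367}\right) \frac{1}{12004} + \frac{216 - 22472 + 11024}{-51} = - \frac{1}{580597468} + \left(216 - 22472 + 11024\right) \left(- \frac{1}{51}\right) = - \frac{1}{580597468} - - \frac{3744}{17} = - \frac{1}{580597468} + \frac{3744}{17} = \frac{2173756920175}{9870156956}$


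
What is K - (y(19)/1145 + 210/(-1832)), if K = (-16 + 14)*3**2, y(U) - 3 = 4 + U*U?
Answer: -83387/4580 ≈ -18.207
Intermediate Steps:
y(U) = 7 + U**2 (y(U) = 3 + (4 + U*U) = 3 + (4 + U**2) = 7 + U**2)
K = -18 (K = -2*9 = -18)
K - (y(19)/1145 + 210/(-1832)) = -18 - ((7 + 19**2)/1145 + 210/(-1832)) = -18 - ((7 + 361)*(1/1145) + 210*(-1/1832)) = -18 - (368*(1/1145) - 105/916) = -18 - (368/1145 - 105/916) = -18 - 1*947/4580 = -18 - 947/4580 = -83387/4580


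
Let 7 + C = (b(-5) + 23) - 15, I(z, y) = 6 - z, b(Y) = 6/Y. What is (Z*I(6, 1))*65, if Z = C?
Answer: 0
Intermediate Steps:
C = -⅕ (C = -7 + ((6/(-5) + 23) - 15) = -7 + ((6*(-⅕) + 23) - 15) = -7 + ((-6/5 + 23) - 15) = -7 + (109/5 - 15) = -7 + 34/5 = -⅕ ≈ -0.20000)
Z = -⅕ ≈ -0.20000
(Z*I(6, 1))*65 = -(6 - 1*6)/5*65 = -(6 - 6)/5*65 = -⅕*0*65 = 0*65 = 0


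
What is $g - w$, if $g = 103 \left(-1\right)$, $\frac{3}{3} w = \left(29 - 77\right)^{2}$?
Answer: $-2407$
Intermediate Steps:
$w = 2304$ ($w = \left(29 - 77\right)^{2} = \left(-48\right)^{2} = 2304$)
$g = -103$
$g - w = -103 - 2304 = -2407$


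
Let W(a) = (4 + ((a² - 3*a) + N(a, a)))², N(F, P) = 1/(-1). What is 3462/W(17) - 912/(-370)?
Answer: 27125406/10744985 ≈ 2.5245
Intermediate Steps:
N(F, P) = -1
W(a) = (3 + a² - 3*a)² (W(a) = (4 + ((a² - 3*a) - 1))² = (4 + (-1 + a² - 3*a))² = (3 + a² - 3*a)²)
3462/W(17) - 912/(-370) = 3462/((3 + 17² - 3*17)²) - 912/(-370) = 3462/((3 + 289 - 51)²) - 912*(-1/370) = 3462/(241²) + 456/185 = 3462/58081 + 456/185 = 27125406/10744985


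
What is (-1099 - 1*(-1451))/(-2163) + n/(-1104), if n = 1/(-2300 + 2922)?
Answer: -26857371/165034016 ≈ -0.16274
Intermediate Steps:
n = 1/622 ≈ 0.0016077
(-1099 - 1*(-1451))/(-2163) + n/(-1104) = (-1099 - 1*(-1451))/(-2163) + (1/622)/(-1104) = (-1099 + 1451)*(-1/2163) + (1/622)*(-1/1104) = 352*(-1/2163) - 1/686688 = -352/2163 - 1/686688 = -26857371/165034016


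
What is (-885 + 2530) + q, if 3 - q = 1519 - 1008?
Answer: 1137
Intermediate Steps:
q = -508 (q = 3 - (1519 - 1008) = 3 - 1*511 = 3 - 511 = -508)
(-885 + 2530) + q = (-885 + 2530) - 508 = 1645 - 508 = 1137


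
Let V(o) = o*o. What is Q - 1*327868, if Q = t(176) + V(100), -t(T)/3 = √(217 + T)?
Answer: -317868 - 3*√393 ≈ -3.1793e+5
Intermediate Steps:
t(T) = -3*√(217 + T)
V(o) = o²
Q = 10000 - 3*√393 (Q = -3*√(217 + 176) + 100² = -3*√393 + 10000 = 10000 - 3*√393 ≈ 9940.5)
Q - 1*327868 = (10000 - 3*√393) - 1*327868 = (10000 - 3*√393) - 327868 = -317868 - 3*√393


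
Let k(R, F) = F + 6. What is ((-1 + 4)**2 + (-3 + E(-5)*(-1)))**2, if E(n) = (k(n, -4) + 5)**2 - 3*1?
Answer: 1600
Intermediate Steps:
k(R, F) = 6 + F
E(n) = 46 (E(n) = ((6 - 4) + 5)**2 - 3*1 = (2 + 5)**2 - 3 = 7**2 - 3 = 49 - 3 = 46)
((-1 + 4)**2 + (-3 + E(-5)*(-1)))**2 = ((-1 + 4)**2 + (-3 + 46*(-1)))**2 = (3**2 + (-3 - 46))**2 = (9 - 49)**2 = (-40)**2 = 1600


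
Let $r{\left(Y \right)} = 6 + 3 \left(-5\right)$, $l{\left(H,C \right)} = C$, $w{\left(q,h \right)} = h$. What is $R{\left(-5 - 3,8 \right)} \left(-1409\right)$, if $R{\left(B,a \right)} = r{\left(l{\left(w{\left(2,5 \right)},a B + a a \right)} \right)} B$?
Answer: $-101448$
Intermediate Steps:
$r{\left(Y \right)} = -9$ ($r{\left(Y \right)} = 6 - 15 = -9$)
$R{\left(B,a \right)} = - 9 B$
$R{\left(-5 - 3,8 \right)} \left(-1409\right) = - 9 \left(-5 - 3\right) \left(-1409\right) = \left(-9\right) \left(-8\right) \left(-1409\right) = 72 \left(-1409\right) = -101448$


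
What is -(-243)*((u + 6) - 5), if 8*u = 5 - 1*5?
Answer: 243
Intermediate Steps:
u = 0 (u = (5 - 1*5)/8 = (5 - 5)/8 = (⅛)*0 = 0)
-(-243)*((u + 6) - 5) = -(-243)*((0 + 6) - 5) = -(-243)*(6 - 5) = -(-243) = -81*(-3) = 243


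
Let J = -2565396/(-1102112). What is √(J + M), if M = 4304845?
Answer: √81701351736128938/137764 ≈ 2074.8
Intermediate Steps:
J = 641349/275528 (J = -2565396*(-1/1102112) = 641349/275528 ≈ 2.3277)
√(J + M) = √(641349/275528 + 4304845) = √(1186105974509/275528) = √81701351736128938/137764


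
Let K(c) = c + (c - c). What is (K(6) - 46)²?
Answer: 1600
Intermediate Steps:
K(c) = c (K(c) = c + 0 = c)
(K(6) - 46)² = (6 - 46)² = (-40)² = 1600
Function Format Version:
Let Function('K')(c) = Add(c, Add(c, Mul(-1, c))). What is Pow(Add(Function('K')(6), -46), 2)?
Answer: 1600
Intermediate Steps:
Function('K')(c) = c (Function('K')(c) = Add(c, 0) = c)
Pow(Add(Function('K')(6), -46), 2) = Pow(Add(6, -46), 2) = Pow(-40, 2) = 1600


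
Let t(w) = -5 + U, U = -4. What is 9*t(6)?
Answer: -81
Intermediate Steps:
t(w) = -9 (t(w) = -5 - 4 = -9)
9*t(6) = 9*(-9) = -81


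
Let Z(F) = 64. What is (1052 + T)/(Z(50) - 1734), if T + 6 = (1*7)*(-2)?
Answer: -516/835 ≈ -0.61796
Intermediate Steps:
T = -20 (T = -6 + (1*7)*(-2) = -6 + 7*(-2) = -6 - 14 = -20)
(1052 + T)/(Z(50) - 1734) = (1052 - 20)/(64 - 1734) = 1032/(-1670) = 1032*(-1/1670) = -516/835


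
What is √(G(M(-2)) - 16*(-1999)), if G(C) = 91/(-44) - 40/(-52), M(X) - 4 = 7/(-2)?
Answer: √2616057015/286 ≈ 178.84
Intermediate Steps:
M(X) = ½ (M(X) = 4 + 7/(-2) = 4 + 7*(-½) = 4 - 7/2 = ½)
G(C) = -743/572 (G(C) = 91*(-1/44) - 40*(-1/52) = -91/44 + 10/13 = -743/572)
√(G(M(-2)) - 16*(-1999)) = √(-743/572 - 16*(-1999)) = √(-743/572 + 31984) = √(18294105/572) = √2616057015/286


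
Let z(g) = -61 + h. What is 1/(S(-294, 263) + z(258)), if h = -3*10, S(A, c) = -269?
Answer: -1/360 ≈ -0.0027778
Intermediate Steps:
h = -30
z(g) = -91 (z(g) = -61 - 30 = -91)
1/(S(-294, 263) + z(258)) = 1/(-269 - 91) = 1/(-360) = -1/360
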